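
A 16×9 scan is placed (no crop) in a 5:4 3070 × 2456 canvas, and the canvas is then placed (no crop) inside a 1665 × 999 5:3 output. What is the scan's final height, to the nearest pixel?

16×9 in 3070×2456: fills the width, so the scan is 3070.00 × 1726.88.
Second fit — the 5:4 canvas into 1665×999 spans the height: 1248.75 × 999.00 (×0.4068 from 3070×2456).
The scan scales with it: height 1726.88 × 0.4068 ≈ 702.42.

702 px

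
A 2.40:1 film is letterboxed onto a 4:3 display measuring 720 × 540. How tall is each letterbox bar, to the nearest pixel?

Since 2.400 > 1.333, the film is width-limited.
The film is 720 / 2.400 ≈ 300.00 px tall.
540 − 300.00 = 240.00 px of bars (120.00 each).

120 px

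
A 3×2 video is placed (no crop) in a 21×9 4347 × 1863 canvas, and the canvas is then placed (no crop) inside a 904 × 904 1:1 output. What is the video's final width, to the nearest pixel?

Inside the 4347×1863 canvas the video is height-limited at 2794.50 × 1863.00.
21×9 in 904×904: fills the width, so the intermediate becomes 904.00 × 387.43 — a scale of ×0.2080.
Applying the same ×0.2080: 2794.50 → 581.14.

581 px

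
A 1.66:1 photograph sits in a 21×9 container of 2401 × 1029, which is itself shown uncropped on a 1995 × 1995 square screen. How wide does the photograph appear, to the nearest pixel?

1419 px

Inside the 2401×1029 canvas the photograph is height-limited at 1708.14 × 1029.00.
The 21×9 canvas is width-limited in 1995×1995, giving 1995.00 × 855.00; scale factor 0.8309.
The photograph scales with it: width 1708.14 × 0.8309 ≈ 1419.30.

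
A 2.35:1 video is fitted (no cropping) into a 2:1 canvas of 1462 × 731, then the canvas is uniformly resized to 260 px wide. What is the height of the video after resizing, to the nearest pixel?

111 px

At 1462×731 the video is width-limited, so height = 1462 / 2.350 ≈ 622.13 px.
The frame scales by 260/1462 = 0.1778; 622.13 × 0.1778 ≈ 110.64 px.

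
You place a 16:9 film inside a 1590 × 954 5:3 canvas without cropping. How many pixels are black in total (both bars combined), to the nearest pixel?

16:9 (1.778) > 5:3 (1.667), so the film fills the width.
The film is 1590 × 9/16 ≈ 894.3750 px tall.
954 − 894.3750 = 59.6250 px of bars.
Across the 1590-px span: 59.6250 × 1590 ≈ 94804 px.

94804 pixels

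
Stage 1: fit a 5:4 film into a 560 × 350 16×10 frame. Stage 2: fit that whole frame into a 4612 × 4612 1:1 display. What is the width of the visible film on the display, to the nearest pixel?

3603 px

5:4 in 560×350: fills the height, so the film is 437.50 × 350.00.
16×10 in 4612×4612: fills the width, so the intermediate becomes 4612.00 × 2882.50 — a scale of ×8.2357.
The film scales with it: width 437.50 × 8.2357 ≈ 3603.12.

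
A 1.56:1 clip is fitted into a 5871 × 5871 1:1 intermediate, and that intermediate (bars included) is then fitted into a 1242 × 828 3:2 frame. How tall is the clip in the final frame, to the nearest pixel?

531 px

Inside the 5871×5871 canvas the clip is width-limited at 5871.00 × 3763.46.
1:1 in 1242×828: fills the height, so the intermediate becomes 828.00 × 828.00 — a scale of ×0.1410.
The clip scales with it: height 3763.46 × 0.1410 ≈ 530.77.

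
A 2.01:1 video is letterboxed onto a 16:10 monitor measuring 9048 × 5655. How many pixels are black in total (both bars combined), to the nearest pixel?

Since 2.010 > 1.600, the video is width-limited.
Content height = 9048 / 2.010 ≈ 4501.4925 px.
Black = 5655 − 4501.4925 = 1153.5075 px.
Bar area = 1153.5075 × 9048 ≈ 10436936 px.

10436936 pixels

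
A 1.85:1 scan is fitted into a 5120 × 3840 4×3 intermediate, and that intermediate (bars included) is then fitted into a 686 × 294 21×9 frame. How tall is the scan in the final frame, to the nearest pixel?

First fit — 1.85:1 into 5120×3840 spans the width: 5120.00 × 2767.57.
The 4×3 canvas is height-limited in 686×294, giving 392.00 × 294.00; scale factor 0.0766.
Applying the same ×0.0766: 2767.57 → 211.89.

212 px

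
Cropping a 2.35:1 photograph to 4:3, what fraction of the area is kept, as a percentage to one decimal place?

56.7%

Going from 2.35:1 to 4:3 means cutting width while keeping height.
Area ratio = (1.333)/(2.350) = 56.74% retained.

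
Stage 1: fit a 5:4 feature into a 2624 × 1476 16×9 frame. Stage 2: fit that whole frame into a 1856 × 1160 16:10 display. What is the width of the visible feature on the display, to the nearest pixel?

1305 px

5:4 in 2624×1476: fills the height, so the feature is 1845.00 × 1476.00.
The 16×9 canvas is width-limited in 1856×1160, giving 1856.00 × 1044.00; scale factor 0.7073.
The feature scales with it: width 1845.00 × 0.7073 ≈ 1305.00.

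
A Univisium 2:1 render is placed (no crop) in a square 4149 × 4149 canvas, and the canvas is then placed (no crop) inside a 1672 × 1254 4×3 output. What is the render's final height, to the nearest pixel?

627 px

First fit — Univisium 2:1 into 4149×4149 spans the width: 4149.00 × 2074.50.
square in 1672×1254: fills the height, so the intermediate becomes 1254.00 × 1254.00 — a scale of ×0.3022.
So the render's height is 2074.50 × 0.3022 ≈ 627.00.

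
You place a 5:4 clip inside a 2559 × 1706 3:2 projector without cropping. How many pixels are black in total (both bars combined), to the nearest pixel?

5:4 is narrower than 3:2, so it spans the full height.
That makes the image 2132.5000 px wide (1706 × 5/4).
2559 − 2132.5000 = 426.5000 px of bars.
Across the 1706-px span: 426.5000 × 1706 ≈ 727609 px.

727609 pixels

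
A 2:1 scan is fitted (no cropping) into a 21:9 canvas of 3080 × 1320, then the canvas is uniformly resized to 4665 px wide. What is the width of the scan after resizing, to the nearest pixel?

In the 3080×1320 frame the scan fills the height: width = 1320 × 2/1 ≈ 2640.00 px.
Scaling 3080 → 4665 is ×1.5146, so the width becomes 2640.00 × 1.5146 ≈ 3998.57 px.

3999 px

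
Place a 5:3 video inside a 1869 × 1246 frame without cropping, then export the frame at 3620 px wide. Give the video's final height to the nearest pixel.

At 1869×1246 the video is width-limited, so height = 1869 × 3/5 ≈ 1121.40 px.
Resizing to 3620 px wide multiplies everything by 1.9369: 1121.40 → 2172.00 px.

2172 px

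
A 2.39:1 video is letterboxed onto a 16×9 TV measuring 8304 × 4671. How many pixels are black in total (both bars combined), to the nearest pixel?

9935927 pixels

2.39:1 (2.390) > 16×9 (1.778), so the video fills the width.
Content height = 8304 / 2.390 ≈ 3474.4770 px.
Leftover height: 4671 − 3474.4770 = 1196.5230 px.
Across the 8304-px span: 1196.5230 × 8304 ≈ 9935927 px.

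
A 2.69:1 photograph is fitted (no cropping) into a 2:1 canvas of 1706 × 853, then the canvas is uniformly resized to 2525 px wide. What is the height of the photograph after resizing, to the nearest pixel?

939 px

At 1706×853 the photograph is width-limited, so height = 1706 / 2.690 ≈ 634.20 px.
The frame scales by 2525/1706 = 1.4801; 634.20 × 1.4801 ≈ 938.66 px.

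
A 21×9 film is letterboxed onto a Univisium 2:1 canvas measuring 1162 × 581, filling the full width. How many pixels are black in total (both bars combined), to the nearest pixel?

96446 pixels

The film is 1162 × 9/21 ≈ 498.0000 px tall.
Leftover height: 581 − 498.0000 = 83.0000 px.
Across the 1162-px span: 83.0000 × 1162 ≈ 96446 px.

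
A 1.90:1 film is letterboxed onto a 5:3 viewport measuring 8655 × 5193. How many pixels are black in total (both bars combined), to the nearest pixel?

5519612 pixels

1.90:1 is wider than 5:3, so it spans the full width.
The film is 8655 / 1.900 ≈ 4555.2632 px tall.
Leftover height: 5193 − 4555.2632 = 637.7368 px.
That's 637.7368 × 8655 ≈ 5519612 black pixels.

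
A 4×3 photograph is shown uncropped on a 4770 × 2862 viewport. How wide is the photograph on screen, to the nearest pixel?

4×3 is narrower than 5:3, so it spans the full height.
The photograph is 2862 × 4/3 ≈ 3816.00 px wide.

3816 px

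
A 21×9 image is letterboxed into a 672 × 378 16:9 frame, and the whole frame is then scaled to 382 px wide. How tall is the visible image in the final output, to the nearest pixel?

Fitted into 672×378, the image spans the width; its height is 672 × 9/21 ≈ 288.00 px.
Resizing to 382 px wide multiplies everything by 0.5685: 288.00 → 163.71 px.

164 px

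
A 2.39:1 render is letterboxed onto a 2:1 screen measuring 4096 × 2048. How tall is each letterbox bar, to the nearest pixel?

2.39:1 (2.390) > 2:1 (2.000), so the render fills the width.
Content height = 4096 / 2.390 ≈ 1713.81 px.
2048 − 1713.81 = 334.19 px of bars (167.10 each).

167 px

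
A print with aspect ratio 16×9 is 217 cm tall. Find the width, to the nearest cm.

217 × 16/9 = 385.78.

386 cm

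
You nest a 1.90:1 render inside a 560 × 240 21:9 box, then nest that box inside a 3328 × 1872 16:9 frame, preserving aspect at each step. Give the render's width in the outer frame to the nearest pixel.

2710 px

1.90:1 in 560×240: fills the height, so the render is 456.00 × 240.00.
The 21:9 canvas is width-limited in 3328×1872, giving 3328.00 × 1426.29; scale factor 5.9429.
The render scales with it: width 456.00 × 5.9429 ≈ 2709.94.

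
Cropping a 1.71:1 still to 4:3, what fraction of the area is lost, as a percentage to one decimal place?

22.0%

The height stays; only width is cut (since 4:3 is narrower than 1.71:1).
Fraction kept = (1.333)/(1.710) ≈ 77.97%, so 22.03% is lost.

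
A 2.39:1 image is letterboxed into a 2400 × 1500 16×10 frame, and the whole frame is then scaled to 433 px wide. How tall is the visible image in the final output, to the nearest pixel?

At 2400×1500 the image is width-limited, so height = 2400 / 2.390 ≈ 1004.18 px.
The frame scales by 433/2400 = 0.1804; 1004.18 × 0.1804 ≈ 181.17 px.

181 px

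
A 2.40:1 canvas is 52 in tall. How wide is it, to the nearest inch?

Width = 52 × 2.400 = 124.80.

125 in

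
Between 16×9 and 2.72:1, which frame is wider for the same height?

16×9 = 1.778 and 2.72; 2.72 > 1.778.

2.72:1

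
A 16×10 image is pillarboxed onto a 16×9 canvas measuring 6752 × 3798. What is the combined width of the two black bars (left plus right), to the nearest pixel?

675 px

16×10 (1.600) < 16×9 (1.778), so the image fills the height.
Content width = 3798 × 16/10 ≈ 6076.80 px.
Leftover width: 6752 − 6076.80 = 675.20 px.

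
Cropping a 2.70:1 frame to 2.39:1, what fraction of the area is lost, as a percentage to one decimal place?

2.39:1 is narrower than 2.70:1, so the crop keeps the full height and trims the width.
(2.390)/(2.700) ≈ 0.885 of the area survives, leaving 11.48% discarded.

11.5%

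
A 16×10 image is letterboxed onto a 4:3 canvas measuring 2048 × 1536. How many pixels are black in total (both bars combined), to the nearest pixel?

524288 pixels

Since 1.600 > 1.333, the image is width-limited.
Content height = 2048 × 10/16 ≈ 1280.0000 px.
Leftover height: 1536 − 1280.0000 = 256.0000 px.
Across the 2048-px span: 256.0000 × 2048 ≈ 524288 px.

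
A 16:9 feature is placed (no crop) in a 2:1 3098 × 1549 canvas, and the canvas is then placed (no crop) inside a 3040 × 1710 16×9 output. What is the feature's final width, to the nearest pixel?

16:9 in 3098×1549: fills the height, so the feature is 2753.78 × 1549.00.
The 2:1 canvas is width-limited in 3040×1710, giving 3040.00 × 1520.00; scale factor 0.9813.
Applying the same ×0.9813: 2753.78 → 2702.22.

2702 px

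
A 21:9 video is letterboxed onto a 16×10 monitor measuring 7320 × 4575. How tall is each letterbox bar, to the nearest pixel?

21:9 (2.333) > 16×10 (1.600), so the video fills the width.
The video is 7320 × 9/21 ≈ 3137.14 px tall.
Black = 4575 − 3137.14 = 1437.86 px, or 718.93 per bar.

719 px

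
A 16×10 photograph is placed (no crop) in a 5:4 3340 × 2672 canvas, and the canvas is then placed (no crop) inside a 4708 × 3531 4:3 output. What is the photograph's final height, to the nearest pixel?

Inside the 3340×2672 canvas the photograph is width-limited at 3340.00 × 2087.50.
5:4 in 4708×3531: fills the height, so the intermediate becomes 4413.75 × 3531.00 — a scale of ×1.3215.
So the photograph's height is 2087.50 × 1.3215 ≈ 2758.59.

2759 px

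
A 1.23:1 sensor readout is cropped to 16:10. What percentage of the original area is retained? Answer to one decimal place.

Going from 1.23:1 to 16:10 means cutting height while keeping width.
(1.230)/(1.600) ≈ 0.769 of the area survives.

76.9%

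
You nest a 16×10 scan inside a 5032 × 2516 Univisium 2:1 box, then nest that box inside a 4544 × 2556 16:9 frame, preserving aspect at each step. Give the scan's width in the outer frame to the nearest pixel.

16×10 in 5032×2516: fills the height, so the scan is 4025.60 × 2516.00.
The Univisium 2:1 canvas is width-limited in 4544×2556, giving 4544.00 × 2272.00; scale factor 0.9030.
Applying the same ×0.9030: 4025.60 → 3635.20.

3635 px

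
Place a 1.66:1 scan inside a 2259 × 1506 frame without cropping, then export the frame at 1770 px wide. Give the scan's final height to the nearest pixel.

1066 px

Fitted into 2259×1506, the scan spans the width; its height is 2259 / 1.660 ≈ 1360.84 px.
Scaling 2259 → 1770 is ×0.7835, so the height becomes 1360.84 × 0.7835 ≈ 1066.27 px.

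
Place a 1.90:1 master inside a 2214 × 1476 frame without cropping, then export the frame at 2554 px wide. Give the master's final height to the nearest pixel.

1344 px

At 2214×1476 the master is width-limited, so height = 2214 / 1.900 ≈ 1165.26 px.
Resizing to 2554 px wide multiplies everything by 1.1536: 1165.26 → 1344.21 px.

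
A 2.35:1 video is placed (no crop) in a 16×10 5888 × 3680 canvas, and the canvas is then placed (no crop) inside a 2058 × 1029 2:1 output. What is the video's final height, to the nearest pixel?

First fit — 2.35:1 into 5888×3680 spans the width: 5888.00 × 2505.53.
Second fit — the 16×10 canvas into 2058×1029 spans the height: 1646.40 × 1029.00 (×0.2796 from 5888×3680).
So the video's height is 2505.53 × 0.2796 ≈ 700.60.

701 px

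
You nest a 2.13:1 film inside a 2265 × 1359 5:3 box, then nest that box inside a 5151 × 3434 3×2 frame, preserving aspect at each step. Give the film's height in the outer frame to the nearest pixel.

First fit — 2.13:1 into 2265×1359 spans the width: 2265.00 × 1063.38.
The 5:3 canvas is width-limited in 5151×3434, giving 5151.00 × 3090.60; scale factor 2.2742.
So the film's height is 1063.38 × 2.2742 ≈ 2418.31.

2418 px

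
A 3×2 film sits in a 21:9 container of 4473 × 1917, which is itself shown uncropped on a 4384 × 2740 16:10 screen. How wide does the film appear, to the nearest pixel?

3×2 in 4473×1917: fills the height, so the film is 2875.50 × 1917.00.
21:9 in 4384×2740: fills the width, so the intermediate becomes 4384.00 × 1878.86 — a scale of ×0.9801.
So the film's width is 2875.50 × 0.9801 ≈ 2818.29.

2818 px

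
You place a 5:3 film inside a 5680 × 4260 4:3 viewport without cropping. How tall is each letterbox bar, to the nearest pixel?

Since 1.667 > 1.333, the film is width-limited.
The film is 5680 × 3/5 ≈ 3408.00 px tall.
4260 − 3408.00 = 852.00 px of bars (426.00 each).

426 px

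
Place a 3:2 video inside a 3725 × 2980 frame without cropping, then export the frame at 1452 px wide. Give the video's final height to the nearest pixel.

In the 3725×2980 frame the video fills the width: height = 3725 × 2/3 ≈ 2483.33 px.
The frame scales by 1452/3725 = 0.3898; 2483.33 × 0.3898 ≈ 968.00 px.

968 px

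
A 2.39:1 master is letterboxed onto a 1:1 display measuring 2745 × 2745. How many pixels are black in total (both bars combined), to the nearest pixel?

Since 2.390 > 1.000, the master is width-limited.
Content height = 2745 / 2.390 ≈ 1148.5356 px.
Black = 2745 − 1148.5356 = 1596.4644 px.
Across the 2745-px span: 1596.4644 × 2745 ≈ 4382295 px.

4382295 pixels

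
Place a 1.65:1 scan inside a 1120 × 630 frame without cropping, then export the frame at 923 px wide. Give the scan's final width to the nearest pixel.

In the 1120×630 frame the scan fills the height: width = 630 × 1.650 ≈ 1039.50 px.
Resizing to 923 px wide multiplies everything by 0.8241: 1039.50 → 856.66 px.

857 px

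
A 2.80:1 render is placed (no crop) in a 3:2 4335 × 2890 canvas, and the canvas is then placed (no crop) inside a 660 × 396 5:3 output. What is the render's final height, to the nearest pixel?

212 px

2.80:1 in 4335×2890: fills the width, so the render is 4335.00 × 1548.21.
The 3:2 canvas is height-limited in 660×396, giving 594.00 × 396.00; scale factor 0.1370.
So the render's height is 1548.21 × 0.1370 ≈ 212.14.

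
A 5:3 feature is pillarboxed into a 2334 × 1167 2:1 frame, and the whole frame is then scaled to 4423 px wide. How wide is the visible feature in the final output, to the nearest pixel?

In the 2334×1167 frame the feature fills the height: width = 1167 × 5/3 ≈ 1945.00 px.
The frame scales by 4423/2334 = 1.8950; 1945.00 × 1.8950 ≈ 3685.83 px.

3686 px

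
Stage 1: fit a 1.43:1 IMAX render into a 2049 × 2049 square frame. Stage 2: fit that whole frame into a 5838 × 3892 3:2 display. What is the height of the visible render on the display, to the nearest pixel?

2722 px

First fit — 1.43:1 IMAX into 2049×2049 spans the width: 2049.00 × 1432.87.
Second fit — the square canvas into 5838×3892 spans the height: 3892.00 × 3892.00 (×1.8995 from 2049×2049).
The render scales with it: height 1432.87 × 1.8995 ≈ 2721.68.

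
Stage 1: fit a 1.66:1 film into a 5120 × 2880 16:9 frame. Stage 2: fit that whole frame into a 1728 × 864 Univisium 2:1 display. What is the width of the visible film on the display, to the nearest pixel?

1.66:1 in 5120×2880: fills the height, so the film is 4780.80 × 2880.00.
The 16:9 canvas is height-limited in 1728×864, giving 1536.00 × 864.00; scale factor 0.3000.
The film scales with it: width 4780.80 × 0.3000 ≈ 1434.24.

1434 px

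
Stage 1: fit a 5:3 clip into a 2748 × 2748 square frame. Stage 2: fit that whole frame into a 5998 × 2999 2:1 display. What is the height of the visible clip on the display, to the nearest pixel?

5:3 in 2748×2748: fills the width, so the clip is 2748.00 × 1648.80.
Second fit — the square canvas into 5998×2999 spans the height: 2999.00 × 2999.00 (×1.0913 from 2748×2748).
So the clip's height is 1648.80 × 1.0913 ≈ 1799.40.

1799 px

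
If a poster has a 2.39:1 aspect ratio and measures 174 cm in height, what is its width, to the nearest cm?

416 cm

174 × 2.390 = 415.86.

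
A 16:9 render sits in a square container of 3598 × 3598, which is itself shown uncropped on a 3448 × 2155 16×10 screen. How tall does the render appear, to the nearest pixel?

16:9 in 3598×3598: fills the width, so the render is 3598.00 × 2023.88.
square in 3448×2155: fills the height, so the intermediate becomes 2155.00 × 2155.00 — a scale of ×0.5989.
The render scales with it: height 2023.88 × 0.5989 ≈ 1212.19.

1212 px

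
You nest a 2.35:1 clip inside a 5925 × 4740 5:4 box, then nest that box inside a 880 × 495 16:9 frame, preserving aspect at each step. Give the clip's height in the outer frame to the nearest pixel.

263 px

Inside the 5925×4740 canvas the clip is width-limited at 5925.00 × 2521.28.
Second fit — the 5:4 canvas into 880×495 spans the height: 618.75 × 495.00 (×0.1044 from 5925×4740).
So the clip's height is 2521.28 × 0.1044 ≈ 263.30.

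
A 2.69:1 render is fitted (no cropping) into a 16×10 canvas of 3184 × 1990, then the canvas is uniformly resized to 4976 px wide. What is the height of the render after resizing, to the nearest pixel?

1850 px

In the 3184×1990 frame the render fills the width: height = 3184 / 2.690 ≈ 1183.64 px.
Scaling 3184 → 4976 is ×1.5628, so the height becomes 1183.64 × 1.5628 ≈ 1849.81 px.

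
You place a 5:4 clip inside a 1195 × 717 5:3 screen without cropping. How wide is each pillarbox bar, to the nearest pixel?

Since 1.250 < 1.667, the clip is height-limited.
Content width = 717 × 5/4 ≈ 896.25 px.
1195 − 896.25 = 298.75 px of bars (149.38 each).

149 px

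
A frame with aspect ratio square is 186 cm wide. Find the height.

186 × 1/1 = 186.

186 cm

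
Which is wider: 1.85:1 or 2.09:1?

1.85 and 2.09; 2.09 > 1.85.

2.09:1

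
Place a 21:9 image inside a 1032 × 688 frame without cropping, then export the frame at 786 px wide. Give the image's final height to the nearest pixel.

In the 1032×688 frame the image fills the width: height = 1032 × 9/21 ≈ 442.29 px.
The frame scales by 786/1032 = 0.7616; 442.29 × 0.7616 ≈ 336.86 px.

337 px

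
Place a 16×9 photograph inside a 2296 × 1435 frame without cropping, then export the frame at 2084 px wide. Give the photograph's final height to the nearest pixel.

1172 px

Fitted into 2296×1435, the photograph spans the width; its height is 2296 × 9/16 ≈ 1291.50 px.
Resizing to 2084 px wide multiplies everything by 0.9077: 1291.50 → 1172.25 px.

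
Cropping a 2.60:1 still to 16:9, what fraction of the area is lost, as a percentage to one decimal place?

31.6%

The height stays; only width is cut (since 16:9 is narrower than 2.60:1).
Fraction kept = (1.778)/(2.600) ≈ 68.38%, so 31.62% is lost.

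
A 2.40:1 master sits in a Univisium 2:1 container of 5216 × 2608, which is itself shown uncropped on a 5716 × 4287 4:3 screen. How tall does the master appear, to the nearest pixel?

2382 px

2.40:1 in 5216×2608: fills the width, so the master is 5216.00 × 2173.33.
Second fit — the Univisium 2:1 canvas into 5716×4287 spans the width: 5716.00 × 2858.00 (×1.0959 from 5216×2608).
Applying the same ×1.0959: 2173.33 → 2381.67.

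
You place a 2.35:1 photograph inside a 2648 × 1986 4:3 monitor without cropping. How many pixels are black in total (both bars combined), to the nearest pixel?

2275139 pixels

Since 2.350 > 1.333, the photograph is width-limited.
That makes the image 1126.8085 px tall (2648 / 2.350).
Leftover height: 1986 − 1126.8085 = 859.1915 px.
Bar area = 859.1915 × 2648 ≈ 2275139 px.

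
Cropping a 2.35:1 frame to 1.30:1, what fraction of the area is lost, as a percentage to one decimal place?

The height stays; only width is cut (since 1.30:1 is narrower than 2.35:1).
Area ratio = (1.300)/(2.350) = 55.32%; the remaining 44.68% is cropped out.

44.7%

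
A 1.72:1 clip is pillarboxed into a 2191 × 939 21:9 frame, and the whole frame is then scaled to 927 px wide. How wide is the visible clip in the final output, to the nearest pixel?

At 2191×939 the clip is height-limited, so width = 939 × 1.720 ≈ 1615.08 px.
Resizing to 927 px wide multiplies everything by 0.4231: 1615.08 → 683.33 px.

683 px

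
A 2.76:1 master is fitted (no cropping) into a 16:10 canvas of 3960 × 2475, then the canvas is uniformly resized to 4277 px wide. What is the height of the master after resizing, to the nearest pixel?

In the 3960×2475 frame the master fills the width: height = 3960 / 2.760 ≈ 1434.78 px.
The frame scales by 4277/3960 = 1.0801; 1434.78 × 1.0801 ≈ 1549.64 px.

1550 px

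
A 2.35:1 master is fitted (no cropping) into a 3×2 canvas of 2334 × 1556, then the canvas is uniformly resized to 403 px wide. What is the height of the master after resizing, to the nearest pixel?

In the 2334×1556 frame the master fills the width: height = 2334 / 2.350 ≈ 993.19 px.
Scaling 2334 → 403 is ×0.1727, so the height becomes 993.19 × 0.1727 ≈ 171.49 px.

171 px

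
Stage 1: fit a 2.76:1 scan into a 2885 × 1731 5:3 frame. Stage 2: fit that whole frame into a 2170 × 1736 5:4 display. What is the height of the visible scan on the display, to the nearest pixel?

2.76:1 in 2885×1731: fills the width, so the scan is 2885.00 × 1045.29.
The 5:3 canvas is width-limited in 2170×1736, giving 2170.00 × 1302.00; scale factor 0.7522.
So the scan's height is 1045.29 × 0.7522 ≈ 786.23.

786 px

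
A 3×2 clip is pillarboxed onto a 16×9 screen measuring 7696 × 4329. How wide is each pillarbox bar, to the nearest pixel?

601 px

3×2 is narrower than 16×9, so it spans the full height.
That makes the image 6493.50 px wide (4329 × 3/2).
7696 − 6493.50 = 1202.50 px of bars (601.25 each).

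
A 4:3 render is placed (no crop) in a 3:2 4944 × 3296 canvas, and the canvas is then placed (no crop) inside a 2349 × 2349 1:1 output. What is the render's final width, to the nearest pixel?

2088 px

First fit — 4:3 into 4944×3296 spans the height: 4394.67 × 3296.00.
Second fit — the 3:2 canvas into 2349×2349 spans the width: 2349.00 × 1566.00 (×0.4751 from 4944×3296).
The render scales with it: width 4394.67 × 0.4751 ≈ 2088.00.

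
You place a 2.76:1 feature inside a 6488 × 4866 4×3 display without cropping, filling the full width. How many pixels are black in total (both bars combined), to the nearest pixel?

The feature is 6488 / 2.760 ≈ 2350.7246 px tall.
4866 − 2350.7246 = 2515.2754 px of bars.
That's 2515.2754 × 6488 ≈ 16319107 black pixels.

16319107 pixels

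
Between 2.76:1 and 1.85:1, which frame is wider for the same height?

2.76 and 1.85; 2.76 > 1.85.

2.76:1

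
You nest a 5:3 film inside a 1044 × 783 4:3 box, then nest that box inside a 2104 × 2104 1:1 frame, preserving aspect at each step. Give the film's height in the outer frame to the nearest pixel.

1262 px

5:3 in 1044×783: fills the width, so the film is 1044.00 × 626.40.
The 4:3 canvas is width-limited in 2104×2104, giving 2104.00 × 1578.00; scale factor 2.0153.
So the film's height is 626.40 × 2.0153 ≈ 1262.40.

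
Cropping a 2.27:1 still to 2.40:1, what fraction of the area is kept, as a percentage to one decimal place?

Going from 2.27:1 to 2.40:1 means cutting height while keeping width.
(2.270)/(2.400) ≈ 0.946 of the area survives.

94.6%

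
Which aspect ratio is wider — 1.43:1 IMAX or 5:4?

1.43:1 IMAX

1.43 and 5:4 = 1.25; 1.43 > 1.25.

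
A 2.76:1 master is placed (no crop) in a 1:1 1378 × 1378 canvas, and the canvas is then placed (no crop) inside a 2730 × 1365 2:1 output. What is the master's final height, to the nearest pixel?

495 px

First fit — 2.76:1 into 1378×1378 spans the width: 1378.00 × 499.28.
Second fit — the 1:1 canvas into 2730×1365 spans the height: 1365.00 × 1365.00 (×0.9906 from 1378×1378).
So the master's height is 499.28 × 0.9906 ≈ 494.57.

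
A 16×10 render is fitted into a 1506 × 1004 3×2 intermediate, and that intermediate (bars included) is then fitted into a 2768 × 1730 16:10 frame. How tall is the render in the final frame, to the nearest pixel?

1622 px

Inside the 1506×1004 canvas the render is width-limited at 1506.00 × 941.25.
3×2 in 2768×1730: fills the height, so the intermediate becomes 2595.00 × 1730.00 — a scale of ×1.7231.
Applying the same ×1.7231: 941.25 → 1621.88.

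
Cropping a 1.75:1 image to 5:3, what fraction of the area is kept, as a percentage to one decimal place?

95.2%

Going from 1.75:1 to 5:3 means cutting width while keeping height.
Fraction kept = (1.667)/(1.750) ≈ 95.24%.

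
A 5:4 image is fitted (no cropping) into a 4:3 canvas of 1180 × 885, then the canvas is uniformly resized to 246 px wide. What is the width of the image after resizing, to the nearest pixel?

Fitted into 1180×885, the image spans the height; its width is 885 × 5/4 ≈ 1106.25 px.
The frame scales by 246/1180 = 0.2085; 1106.25 × 0.2085 ≈ 230.62 px.

231 px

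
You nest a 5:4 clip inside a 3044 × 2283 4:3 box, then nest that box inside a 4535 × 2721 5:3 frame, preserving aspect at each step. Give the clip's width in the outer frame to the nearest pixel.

3401 px

First fit — 5:4 into 3044×2283 spans the height: 2853.75 × 2283.00.
The 4:3 canvas is height-limited in 4535×2721, giving 3628.00 × 2721.00; scale factor 1.1919.
So the clip's width is 2853.75 × 1.1919 ≈ 3401.25.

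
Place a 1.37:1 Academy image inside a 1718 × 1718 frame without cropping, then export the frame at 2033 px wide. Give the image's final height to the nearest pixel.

1484 px

At 1718×1718 the image is width-limited, so height = 1718 / 1.370 ≈ 1254.01 px.
The frame scales by 2033/1718 = 1.1834; 1254.01 × 1.1834 ≈ 1483.94 px.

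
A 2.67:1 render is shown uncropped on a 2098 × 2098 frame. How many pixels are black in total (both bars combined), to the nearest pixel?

2753063 pixels

Since 2.670 > 1.000, the render is width-limited.
That makes the image 785.7678 px tall (2098 / 2.670).
Leftover height: 2098 − 785.7678 = 1312.2322 px.
Across the 2098-px span: 1312.2322 × 2098 ≈ 2753063 px.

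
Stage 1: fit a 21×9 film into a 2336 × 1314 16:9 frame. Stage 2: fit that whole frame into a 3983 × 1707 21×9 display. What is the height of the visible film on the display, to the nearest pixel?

1301 px

21×9 in 2336×1314: fills the width, so the film is 2336.00 × 1001.14.
Second fit — the 16:9 canvas into 3983×1707 spans the height: 3034.67 × 1707.00 (×1.2991 from 2336×1314).
So the film's height is 1001.14 × 1.2991 ≈ 1300.57.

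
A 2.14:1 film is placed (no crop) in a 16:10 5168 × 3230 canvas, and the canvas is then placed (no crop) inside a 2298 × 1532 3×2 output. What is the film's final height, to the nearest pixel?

1074 px

2.14:1 in 5168×3230: fills the width, so the film is 5168.00 × 2414.95.
16:10 in 2298×1532: fills the width, so the intermediate becomes 2298.00 × 1436.25 — a scale of ×0.4447.
So the film's height is 2414.95 × 0.4447 ≈ 1073.83.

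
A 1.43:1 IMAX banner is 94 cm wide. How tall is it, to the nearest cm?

At 1.43:1 IMAX, 94 / 1.430 ≈ 65.73.

66 cm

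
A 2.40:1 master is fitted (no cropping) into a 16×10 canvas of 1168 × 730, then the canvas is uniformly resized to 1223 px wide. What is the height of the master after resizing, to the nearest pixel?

510 px

In the 1168×730 frame the master fills the width: height = 1168 / 2.400 ≈ 486.67 px.
Scaling 1168 → 1223 is ×1.0471, so the height becomes 486.67 × 1.0471 ≈ 509.58 px.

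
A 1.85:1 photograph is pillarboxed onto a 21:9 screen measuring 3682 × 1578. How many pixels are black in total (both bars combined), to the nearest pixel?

1203541 pixels

1.85:1 (1.850) < 21:9 (2.333), so the photograph fills the height.
The photograph is 1578 × 1.850 ≈ 2919.3000 px wide.
3682 − 2919.3000 = 762.7000 px of bars.
Across the 1578-px span: 762.7000 × 1578 ≈ 1203541 px.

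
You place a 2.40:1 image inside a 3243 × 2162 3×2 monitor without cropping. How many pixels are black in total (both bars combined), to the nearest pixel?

2629262 pixels

Since 2.400 > 1.500, the image is width-limited.
Content height = 3243 / 2.400 ≈ 1351.2500 px.
Leftover height: 2162 − 1351.2500 = 810.7500 px.
Across the 3243-px span: 810.7500 × 3243 ≈ 2629262 px.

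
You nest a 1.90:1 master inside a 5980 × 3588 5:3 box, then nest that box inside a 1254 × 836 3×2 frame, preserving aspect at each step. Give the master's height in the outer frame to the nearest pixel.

First fit — 1.90:1 into 5980×3588 spans the width: 5980.00 × 3147.37.
The 5:3 canvas is width-limited in 1254×836, giving 1254.00 × 752.40; scale factor 0.2097.
So the master's height is 3147.37 × 0.2097 ≈ 660.00.

660 px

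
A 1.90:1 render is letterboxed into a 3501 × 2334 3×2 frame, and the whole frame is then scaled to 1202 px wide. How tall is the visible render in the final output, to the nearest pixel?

At 3501×2334 the render is width-limited, so height = 3501 / 1.900 ≈ 1842.63 px.
Scaling 3501 → 1202 is ×0.3433, so the height becomes 1842.63 × 0.3433 ≈ 632.63 px.

633 px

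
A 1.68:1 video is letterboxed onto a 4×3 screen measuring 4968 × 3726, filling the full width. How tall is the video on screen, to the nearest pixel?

Content height = 4968 / 1.680 ≈ 2957.14 px.

2957 px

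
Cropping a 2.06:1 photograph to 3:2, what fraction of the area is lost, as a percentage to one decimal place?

27.2%

Going from 2.06:1 to 3:2 means cutting width while keeping height.
Area ratio = (1.500)/(2.060) = 72.82%; the remaining 27.18% is cropped out.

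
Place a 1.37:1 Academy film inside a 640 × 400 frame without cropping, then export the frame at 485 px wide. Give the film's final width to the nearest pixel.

415 px

In the 640×400 frame the film fills the height: width = 400 × 1.370 ≈ 548.00 px.
Resizing to 485 px wide multiplies everything by 0.7578: 548.00 → 415.28 px.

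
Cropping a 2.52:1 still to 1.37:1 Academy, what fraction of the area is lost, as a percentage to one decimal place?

45.6%

1.37:1 Academy is narrower than 2.52:1, so the crop keeps the full height and trims the width.
(1.370)/(2.520) ≈ 0.544 of the area survives, leaving 45.63% discarded.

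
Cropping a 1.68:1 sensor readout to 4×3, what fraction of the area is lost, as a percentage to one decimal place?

20.6%

The height stays; only width is cut (since 4×3 is narrower than 1.68:1).
Fraction kept = (1.333)/(1.680) ≈ 79.37%, so 20.63% is lost.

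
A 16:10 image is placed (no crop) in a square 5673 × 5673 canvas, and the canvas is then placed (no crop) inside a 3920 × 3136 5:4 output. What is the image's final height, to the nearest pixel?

Inside the 5673×5673 canvas the image is width-limited at 5673.00 × 3545.62.
Second fit — the square canvas into 3920×3136 spans the height: 3136.00 × 3136.00 (×0.5528 from 5673×5673).
The image scales with it: height 3545.62 × 0.5528 ≈ 1960.00.

1960 px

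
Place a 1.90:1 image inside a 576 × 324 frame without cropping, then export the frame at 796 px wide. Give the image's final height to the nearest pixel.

419 px

In the 576×324 frame the image fills the width: height = 576 / 1.900 ≈ 303.16 px.
Resizing to 796 px wide multiplies everything by 1.3819: 303.16 → 418.95 px.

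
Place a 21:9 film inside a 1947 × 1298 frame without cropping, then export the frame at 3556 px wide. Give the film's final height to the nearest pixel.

Fitted into 1947×1298, the film spans the width; its height is 1947 × 9/21 ≈ 834.43 px.
Scaling 1947 → 3556 is ×1.8264, so the height becomes 834.43 × 1.8264 ≈ 1524.00 px.

1524 px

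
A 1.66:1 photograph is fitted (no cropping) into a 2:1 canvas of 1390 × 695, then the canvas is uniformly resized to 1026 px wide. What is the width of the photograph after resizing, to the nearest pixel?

In the 1390×695 frame the photograph fills the height: width = 695 × 1.660 ≈ 1153.70 px.
The frame scales by 1026/1390 = 0.7381; 1153.70 × 0.7381 ≈ 851.58 px.

852 px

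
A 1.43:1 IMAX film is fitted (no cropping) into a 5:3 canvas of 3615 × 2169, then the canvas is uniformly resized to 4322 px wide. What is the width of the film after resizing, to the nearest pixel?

3708 px

Fitted into 3615×2169, the film spans the height; its width is 2169 × 1.430 ≈ 3101.67 px.
The frame scales by 4322/3615 = 1.1956; 3101.67 × 1.1956 ≈ 3708.28 px.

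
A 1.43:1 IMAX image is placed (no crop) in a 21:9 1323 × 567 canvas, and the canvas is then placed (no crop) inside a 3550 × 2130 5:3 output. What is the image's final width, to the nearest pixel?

1.43:1 IMAX in 1323×567: fills the height, so the image is 810.81 × 567.00.
The 21:9 canvas is width-limited in 3550×2130, giving 3550.00 × 1521.43; scale factor 2.6833.
Applying the same ×2.6833: 810.81 → 2175.64.

2176 px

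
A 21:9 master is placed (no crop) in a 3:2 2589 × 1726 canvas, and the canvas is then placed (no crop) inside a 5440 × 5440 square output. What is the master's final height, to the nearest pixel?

Inside the 2589×1726 canvas the master is width-limited at 2589.00 × 1109.57.
3:2 in 5440×5440: fills the width, so the intermediate becomes 5440.00 × 3626.67 — a scale of ×2.1012.
So the master's height is 1109.57 × 2.1012 ≈ 2331.43.

2331 px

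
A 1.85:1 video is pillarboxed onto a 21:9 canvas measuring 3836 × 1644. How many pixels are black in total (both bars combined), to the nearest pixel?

1306322 pixels

1.85:1 (1.850) < 21:9 (2.333), so the video fills the height.
The video is 1644 × 1.850 ≈ 3041.4000 px wide.
Black = 3836 − 3041.4000 = 794.6000 px.
That's 794.6000 × 1644 ≈ 1306322 black pixels.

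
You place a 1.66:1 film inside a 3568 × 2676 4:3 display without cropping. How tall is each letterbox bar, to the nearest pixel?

263 px

Since 1.660 > 1.333, the film is width-limited.
Content height = 3568 / 1.660 ≈ 2149.40 px.
Leftover height: 2676 − 2149.40 = 526.60 px → 263.30 each side.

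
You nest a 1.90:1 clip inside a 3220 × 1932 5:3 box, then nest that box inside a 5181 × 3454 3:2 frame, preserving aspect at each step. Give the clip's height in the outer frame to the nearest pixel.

2727 px

1.90:1 in 3220×1932: fills the width, so the clip is 3220.00 × 1694.74.
5:3 in 5181×3454: fills the width, so the intermediate becomes 5181.00 × 3108.60 — a scale of ×1.6090.
Applying the same ×1.6090: 1694.74 → 2726.84.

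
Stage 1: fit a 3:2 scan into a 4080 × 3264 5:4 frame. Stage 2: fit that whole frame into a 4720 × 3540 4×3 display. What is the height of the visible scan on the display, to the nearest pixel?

2950 px

3:2 in 4080×3264: fills the width, so the scan is 4080.00 × 2720.00.
The 5:4 canvas is height-limited in 4720×3540, giving 4425.00 × 3540.00; scale factor 1.0846.
Applying the same ×1.0846: 2720.00 → 2950.00.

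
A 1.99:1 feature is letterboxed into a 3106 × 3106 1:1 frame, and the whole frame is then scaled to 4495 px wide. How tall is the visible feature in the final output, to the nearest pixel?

2259 px

At 3106×3106 the feature is width-limited, so height = 3106 / 1.990 ≈ 1560.80 px.
Resizing to 4495 px wide multiplies everything by 1.4472: 1560.80 → 2258.79 px.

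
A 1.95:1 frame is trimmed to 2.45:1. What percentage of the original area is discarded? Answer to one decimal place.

20.4%

Going from 1.95:1 to 2.45:1 means cutting height while keeping width.
(1.950)/(2.450) ≈ 0.796 of the area survives, leaving 20.41% discarded.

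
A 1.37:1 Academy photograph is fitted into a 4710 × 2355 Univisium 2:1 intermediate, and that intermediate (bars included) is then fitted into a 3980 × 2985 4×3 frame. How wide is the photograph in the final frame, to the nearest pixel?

First fit — 1.37:1 Academy into 4710×2355 spans the height: 3226.35 × 2355.00.
The Univisium 2:1 canvas is width-limited in 3980×2985, giving 3980.00 × 1990.00; scale factor 0.8450.
Applying the same ×0.8450: 3226.35 → 2726.30.

2726 px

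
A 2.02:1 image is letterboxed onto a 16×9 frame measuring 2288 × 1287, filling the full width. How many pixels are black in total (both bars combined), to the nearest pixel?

353100 pixels

Content height = 2288 / 2.020 ≈ 1132.6733 px.
1287 − 1132.6733 = 154.3267 px of bars.
Bar area = 154.3267 × 2288 ≈ 353100 px.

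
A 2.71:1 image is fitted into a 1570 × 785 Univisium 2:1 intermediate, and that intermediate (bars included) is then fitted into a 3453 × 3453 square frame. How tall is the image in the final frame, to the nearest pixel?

1274 px

Inside the 1570×785 canvas the image is width-limited at 1570.00 × 579.34.
Univisium 2:1 in 3453×3453: fills the width, so the intermediate becomes 3453.00 × 1726.50 — a scale of ×2.1994.
So the image's height is 579.34 × 2.1994 ≈ 1274.17.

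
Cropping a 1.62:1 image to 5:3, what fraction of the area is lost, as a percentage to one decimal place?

5:3 is wider than 1.62:1, so the crop keeps the full width and trims the height.
(1.620)/(1.667) ≈ 0.972 of the area survives, leaving 2.80% discarded.

2.8%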